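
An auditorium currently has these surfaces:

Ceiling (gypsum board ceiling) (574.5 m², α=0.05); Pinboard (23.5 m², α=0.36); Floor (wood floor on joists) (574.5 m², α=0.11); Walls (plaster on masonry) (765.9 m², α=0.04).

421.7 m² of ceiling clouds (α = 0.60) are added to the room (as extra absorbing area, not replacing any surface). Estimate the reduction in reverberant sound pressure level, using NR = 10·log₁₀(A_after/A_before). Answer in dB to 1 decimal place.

4.7 dB

Total absorption A_before = 574.5·0.05 + 23.5·0.36 + 574.5·0.11 + 765.9·0.04
  = 28.725 + 8.460 + 63.195 + 30.636 = 131.016 m² sabins.
Added absorption = 421.7 × 0.60 = 253.020 sabins.
A_after = 131.016 + 253.020 = 384.036 sabins.
NR = 10·log₁₀(384.036/131.016) = 4.7 dB.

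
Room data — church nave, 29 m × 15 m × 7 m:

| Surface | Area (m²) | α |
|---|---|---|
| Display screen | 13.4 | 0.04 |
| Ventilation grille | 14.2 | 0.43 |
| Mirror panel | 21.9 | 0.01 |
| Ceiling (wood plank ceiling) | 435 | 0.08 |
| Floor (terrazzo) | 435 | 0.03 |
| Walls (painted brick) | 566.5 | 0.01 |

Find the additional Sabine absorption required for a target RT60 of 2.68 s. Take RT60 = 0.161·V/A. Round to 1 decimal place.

122.6 sabins

Total absorption A₁ = 13.4·0.04 + 14.2·0.43 + 21.9·0.01 + 435·0.08 + 435·0.03 + 566.5·0.01
  = 0.536 + 6.106 + 0.219 + 34.800 + 13.050 + 5.665 = 60.376 m² sabins.
V = 3045 m³. Required absorption A₂ = 0.161 × 3045 / 2.68 = 182.927 sabins.
Additional absorption ΔA = 182.927 − 60.376 = 122.6 sabins.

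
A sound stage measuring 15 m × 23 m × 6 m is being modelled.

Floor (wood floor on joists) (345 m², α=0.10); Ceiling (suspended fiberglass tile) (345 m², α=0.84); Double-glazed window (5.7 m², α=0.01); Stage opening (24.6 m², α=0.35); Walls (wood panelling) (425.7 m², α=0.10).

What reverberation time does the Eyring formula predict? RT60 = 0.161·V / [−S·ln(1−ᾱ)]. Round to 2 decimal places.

Total surface area S = 345 + 345 + 5.7 + 24.6 + 425.7 = 1146.0 m².
Σ(Sᵢαᵢ) = 345×0.10 + 345×0.84 + 5.7×0.01 + 24.6×0.35 + 425.7×0.10 = 375.537.
Mean coefficient ᾱ = A/S = 0.3277.
Eyring denominator: −S ln(1−ᾱ) = 455.020.
V = 15 × 23 × 6 = 2070 m³.
RT60 = 0.161 × 2070 / 455.020 = 0.73 s.

0.73 seconds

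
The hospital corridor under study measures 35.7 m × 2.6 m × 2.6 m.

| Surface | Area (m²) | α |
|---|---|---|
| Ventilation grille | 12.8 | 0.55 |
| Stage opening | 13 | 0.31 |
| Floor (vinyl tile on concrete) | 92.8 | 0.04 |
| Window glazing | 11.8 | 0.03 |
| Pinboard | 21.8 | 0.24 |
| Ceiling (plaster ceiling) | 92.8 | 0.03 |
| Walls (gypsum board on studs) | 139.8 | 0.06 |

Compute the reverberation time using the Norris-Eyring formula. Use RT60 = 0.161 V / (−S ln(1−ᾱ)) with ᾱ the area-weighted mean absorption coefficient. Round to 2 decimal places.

S = Σ Sᵢ = 384.8 m².
Σ(Sᵢαᵢ) = 12.8·0.55 + 13·0.31 + 92.8·0.04 + 11.8·0.03 + 21.8·0.24 + 92.8·0.03 + 139.8·0.06 = 31.540.
Mean coefficient ᾱ = A/S = 0.0820.
−S·ln(1−ᾱ) = −384.8 × ln(1 − 0.0820) = 32.923.
V = 35.7 × 2.6 × 2.6 = 241.332 m³.
RT60 = 0.161 × 241.332 / 32.923 = 1.18 s.

1.18 seconds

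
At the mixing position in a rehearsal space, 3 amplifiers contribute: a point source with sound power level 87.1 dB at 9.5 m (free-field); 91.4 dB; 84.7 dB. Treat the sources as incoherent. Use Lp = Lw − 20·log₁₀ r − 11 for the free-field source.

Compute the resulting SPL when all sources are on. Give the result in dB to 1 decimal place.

92.2 dB

Source at 9.5 m: Lp = 87.1 − 20·log₁₀(9.5) − 11 = 56.5 dB.
Sum in the linear (power) domain: Σ 10^(Lᵢ/10) = 10^(56.5/10) + 10^(91.4/10) + 10^(84.7/10) = 1.676e+09.
Combined level = 10 log₁₀(1.676e+09) = 92.2 dB.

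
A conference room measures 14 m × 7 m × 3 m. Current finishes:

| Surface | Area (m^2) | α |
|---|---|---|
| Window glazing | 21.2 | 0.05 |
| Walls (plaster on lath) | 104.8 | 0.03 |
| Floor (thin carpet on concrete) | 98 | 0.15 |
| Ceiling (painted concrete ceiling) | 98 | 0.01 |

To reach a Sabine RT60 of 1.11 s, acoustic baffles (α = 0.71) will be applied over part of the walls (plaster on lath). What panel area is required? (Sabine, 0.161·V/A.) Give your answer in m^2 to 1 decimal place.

Total absorption A₁ = 21.2·0.05 + 104.8·0.03 + 98·0.15 + 98·0.01
  = 1.060 + 3.144 + 14.700 + 0.980 = 19.884 m^2 sabins.
V = 294 m³. Target absorption A₂ = 0.161 × 294 / 1.11 = 42.643 sabins.
Absorption to add: 42.643 − 19.884 = 22.759 sabins.
Net gain per m^2: Δα = 0.71 − 0.03 = 0.68.
Panel area = 22.759 / 0.68 = 33.5 m^2.

33.5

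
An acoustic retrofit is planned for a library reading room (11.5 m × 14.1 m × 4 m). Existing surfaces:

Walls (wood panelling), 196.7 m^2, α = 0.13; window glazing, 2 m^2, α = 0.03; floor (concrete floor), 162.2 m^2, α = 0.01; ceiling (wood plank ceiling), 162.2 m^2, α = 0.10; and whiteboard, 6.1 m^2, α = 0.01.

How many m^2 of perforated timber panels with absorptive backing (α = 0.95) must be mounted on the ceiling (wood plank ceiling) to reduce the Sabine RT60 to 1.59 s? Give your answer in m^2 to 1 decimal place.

26.0

Total absorption A₁ = 196.7·0.13 + 2·0.03 + 162.2·0.01 + 162.2·0.10 + 6.1·0.01
  = 25.571 + 0.060 + 1.622 + 16.220 + 0.061 = 43.534 m^2 sabins.
V = 648.6 m³. Target absorption A₂ = 0.161 × 648.6 / 1.59 = 65.676 sabins.
ΔA needed = 65.676 − 43.534 = 22.142 sabins.
Net gain per m^2: Δα = 0.95 − 0.10 = 0.85.
Area = ΔA/Δα = 22.142/0.85 = 26.0 m^2.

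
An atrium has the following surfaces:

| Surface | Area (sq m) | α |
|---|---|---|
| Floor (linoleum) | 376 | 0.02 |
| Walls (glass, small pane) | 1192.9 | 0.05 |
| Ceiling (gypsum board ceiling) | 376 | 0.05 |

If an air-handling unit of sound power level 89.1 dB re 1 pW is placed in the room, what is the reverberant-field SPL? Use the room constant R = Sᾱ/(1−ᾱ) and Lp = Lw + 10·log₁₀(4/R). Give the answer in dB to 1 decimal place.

75.6 dB

Σ(Sᵢαᵢ) = 376·0.02 + 1192.9·0.05 + 376·0.05 = 85.965; total area S = 1944.9 sq m.
ᾱ = 0.0442, so room constant R = A/(1−ᾱ) = 89.940 sq m.
Lp = Lw + 10 log₁₀(4/R) = 89.1 -13.52 = 75.6 dB.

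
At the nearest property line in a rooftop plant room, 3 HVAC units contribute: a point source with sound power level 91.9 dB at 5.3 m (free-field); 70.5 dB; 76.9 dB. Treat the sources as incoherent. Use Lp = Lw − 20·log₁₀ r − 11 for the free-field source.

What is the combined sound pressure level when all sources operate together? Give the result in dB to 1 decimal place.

Source at 5.3 m: Lp = 91.9 − 20·log₁₀(5.3) − 11 = 66.4 dB.
Σ 10^(Lᵢ/10) = 6.456e+07.
Combined level = 10 log₁₀(6.456e+07) = 78.1 dB.

78.1 dB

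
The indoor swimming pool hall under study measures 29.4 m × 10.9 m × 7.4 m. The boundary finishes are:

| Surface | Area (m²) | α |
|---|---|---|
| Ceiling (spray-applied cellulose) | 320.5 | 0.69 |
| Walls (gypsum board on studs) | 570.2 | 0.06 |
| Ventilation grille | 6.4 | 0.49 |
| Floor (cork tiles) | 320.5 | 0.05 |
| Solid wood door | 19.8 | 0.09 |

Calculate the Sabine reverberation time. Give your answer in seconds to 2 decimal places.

1.38 seconds

Summing Sᵢαᵢ: 221.145 + 34.212 + 3.136 + 16.025 + 1.782 → A = 276.300 sabins.
V = 29.4·10.9·7.4 = 2371.404 m³.
T = 0.161 V/A = 0.161·2371.404/276.300 = 1.38 s.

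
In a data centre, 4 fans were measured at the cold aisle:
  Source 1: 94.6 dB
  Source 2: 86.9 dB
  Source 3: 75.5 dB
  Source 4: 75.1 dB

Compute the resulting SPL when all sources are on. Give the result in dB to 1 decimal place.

Converting to relative power and adding: 10^(94.6/10) + 10^(86.9/10) + 10^(75.5/10) + 10^(75.1/10) = 3.442e+09.
L_total = 10·log₁₀(3.442e+09) = 95.4 dB.

95.4 dB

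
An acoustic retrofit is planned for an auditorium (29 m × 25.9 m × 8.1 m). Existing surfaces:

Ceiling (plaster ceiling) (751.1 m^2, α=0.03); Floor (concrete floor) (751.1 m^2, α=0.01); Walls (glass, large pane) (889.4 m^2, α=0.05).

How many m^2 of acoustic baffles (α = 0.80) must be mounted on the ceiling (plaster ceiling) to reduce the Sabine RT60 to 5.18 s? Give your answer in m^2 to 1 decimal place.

148.8

Equivalent absorption area: A₁ = 751.1×0.03 + 751.1×0.01 + 889.4×0.05 = 74.514 m^2.
V = 6083.91 m³. Target absorption A₂ = 0.161 × 6083.91 / 5.18 = 189.095 sabins.
ΔA needed = 189.095 − 74.514 = 114.581 sabins.
Each m^2 of panel replacing the ceiling (plaster ceiling) adds (0.80 − 0.03) = 0.77 sabins.
Area = ΔA/Δα = 114.581/0.77 = 148.8 m^2.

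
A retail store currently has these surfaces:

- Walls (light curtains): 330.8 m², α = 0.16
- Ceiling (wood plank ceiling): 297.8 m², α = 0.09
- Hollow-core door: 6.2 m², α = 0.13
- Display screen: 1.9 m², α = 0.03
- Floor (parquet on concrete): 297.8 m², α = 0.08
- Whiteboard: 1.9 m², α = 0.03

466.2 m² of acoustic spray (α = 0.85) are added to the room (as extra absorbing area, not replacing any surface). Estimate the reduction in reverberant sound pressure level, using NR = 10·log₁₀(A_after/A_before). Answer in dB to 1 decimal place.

Total absorption A_before = 330.8·0.16 + 297.8·0.09 + 6.2·0.13 + 1.9·0.03 + 297.8·0.08 + 1.9·0.03
  = 52.928 + 26.802 + 0.806 + 0.057 + 23.824 + 0.057 = 104.474 m² sabins.
Treatment contributes 466.2·0.85 = 396.270 sabins.
A_after = 104.474 + 396.270 = 500.744 sabins.
NR = 10·log₁₀(500.744/104.474) = 6.8 dB.

6.8 dB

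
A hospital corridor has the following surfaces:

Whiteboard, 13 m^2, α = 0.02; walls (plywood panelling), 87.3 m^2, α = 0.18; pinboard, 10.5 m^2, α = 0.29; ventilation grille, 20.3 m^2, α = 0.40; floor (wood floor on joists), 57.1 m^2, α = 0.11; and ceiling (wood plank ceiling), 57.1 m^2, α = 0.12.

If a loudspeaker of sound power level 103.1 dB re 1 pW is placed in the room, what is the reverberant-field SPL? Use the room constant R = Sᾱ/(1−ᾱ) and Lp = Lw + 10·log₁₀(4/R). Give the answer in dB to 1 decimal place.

92.3 dB

A = 40.272 sabins; S = 245.3 m^2.
ᾱ = 0.1642, so room constant R = A/(1−ᾱ) = 48.184 m^2.
Lp = Lw + 10 log₁₀(4/R) = 103.1 -10.81 = 92.3 dB.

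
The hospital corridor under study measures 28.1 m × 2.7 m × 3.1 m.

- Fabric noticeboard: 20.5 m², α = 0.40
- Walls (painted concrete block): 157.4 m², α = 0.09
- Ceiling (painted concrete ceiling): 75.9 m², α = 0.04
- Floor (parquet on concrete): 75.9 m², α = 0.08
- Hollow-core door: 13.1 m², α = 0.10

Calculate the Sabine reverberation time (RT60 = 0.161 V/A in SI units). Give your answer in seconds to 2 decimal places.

A = Σ Sᵢαᵢ = 20.5×0.40 + 157.4×0.09 + 75.9×0.04 + 75.9×0.08 + 13.1×0.10 = 32.784 sabins.
Volume V = 28.1 × 2.7 × 3.1 = 235.197 m³.
Sabine: RT60 = 0.161 × 235.197 / 32.784 = 1.16 s.

1.16 seconds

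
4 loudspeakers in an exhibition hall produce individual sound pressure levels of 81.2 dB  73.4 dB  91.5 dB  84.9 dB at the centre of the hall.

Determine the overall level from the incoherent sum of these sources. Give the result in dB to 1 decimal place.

92.7 dB

Σ 10^(Lᵢ/10) = 1.875e+09.
Combined level = 10 log₁₀(1.875e+09) = 92.7 dB.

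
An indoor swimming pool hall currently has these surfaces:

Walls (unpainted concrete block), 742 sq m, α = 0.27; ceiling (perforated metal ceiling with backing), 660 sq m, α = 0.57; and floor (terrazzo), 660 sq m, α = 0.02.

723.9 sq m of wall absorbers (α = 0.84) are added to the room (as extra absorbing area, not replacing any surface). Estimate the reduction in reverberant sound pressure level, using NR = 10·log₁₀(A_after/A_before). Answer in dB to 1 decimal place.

A_before = Σ Sᵢαᵢ = 742*0.27 + 660*0.57 + 660*0.02 = 589.740 sabins.
Added absorption = 723.9 × 0.84 = 608.076 sabins.
A_after = 589.740 + 608.076 = 1197.816 sabins.
NR = 10·log₁₀(1197.816/589.740) = 3.1 dB.

3.1 dB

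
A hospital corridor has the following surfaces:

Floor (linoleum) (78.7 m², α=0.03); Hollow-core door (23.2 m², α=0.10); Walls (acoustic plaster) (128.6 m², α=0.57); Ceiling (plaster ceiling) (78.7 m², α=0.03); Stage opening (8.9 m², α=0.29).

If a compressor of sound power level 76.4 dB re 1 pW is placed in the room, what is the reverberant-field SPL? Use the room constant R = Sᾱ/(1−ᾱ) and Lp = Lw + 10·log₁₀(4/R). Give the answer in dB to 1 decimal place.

61.9 dB

A = 82.925 sabins; S = 318.1 m².
ᾱ = 0.2607, so room constant R = A/(1−ᾱ) = 112.167 m².
Lp = 76.4 + 10·log₁₀(4/112.167) = 76.4 + (-14.48) = 61.9 dB.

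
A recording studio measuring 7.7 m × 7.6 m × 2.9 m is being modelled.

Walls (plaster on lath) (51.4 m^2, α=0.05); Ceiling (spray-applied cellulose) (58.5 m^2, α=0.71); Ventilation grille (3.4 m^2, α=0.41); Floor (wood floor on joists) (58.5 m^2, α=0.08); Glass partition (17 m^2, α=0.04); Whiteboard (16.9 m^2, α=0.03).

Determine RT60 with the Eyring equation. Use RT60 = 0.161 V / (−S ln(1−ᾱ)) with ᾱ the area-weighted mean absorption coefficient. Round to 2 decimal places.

0.46 s

S = Σ Sᵢ = 205.7 m^2.
Absorption A = 51.4×0.05 + 58.5×0.71 + 3.4×0.41 + 58.5×0.08 + 17×0.04 + 16.9×0.03 = 51.366 sabins.
ᾱ = 51.366 / 205.7 = 0.2497.
Eyring denominator: −S ln(1−ᾱ) = 59.094.
V = 7.7 × 7.6 × 2.9 = 169.708 m³.
RT60 = 0.161 × 169.708 / 59.094 = 0.46 s.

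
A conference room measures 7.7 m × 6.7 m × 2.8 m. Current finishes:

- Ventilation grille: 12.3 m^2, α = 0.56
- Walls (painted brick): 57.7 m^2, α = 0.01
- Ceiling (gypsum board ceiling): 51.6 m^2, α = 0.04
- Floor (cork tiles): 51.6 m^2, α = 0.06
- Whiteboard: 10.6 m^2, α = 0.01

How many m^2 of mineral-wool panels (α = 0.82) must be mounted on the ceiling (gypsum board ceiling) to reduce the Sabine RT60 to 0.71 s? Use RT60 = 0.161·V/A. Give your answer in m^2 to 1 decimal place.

Summing Sᵢαᵢ: 6.888 + 0.577 + 2.064 + 3.096 + 0.106 → A₁ = 12.731 sabins.
V = 144.452 m³. Target absorption A₂ = 0.161 × 144.452 / 0.71 = 32.756 sabins.
ΔA needed = 32.756 − 12.731 = 20.025 sabins.
Net gain per m^2: Δα = 0.82 − 0.04 = 0.78.
Area = ΔA/Δα = 20.025/0.78 = 25.7 m^2.

25.7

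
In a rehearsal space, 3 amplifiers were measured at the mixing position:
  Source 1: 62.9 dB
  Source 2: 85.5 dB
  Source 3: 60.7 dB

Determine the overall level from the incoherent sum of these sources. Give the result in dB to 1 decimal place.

85.5 dB

Sum in the linear (power) domain: Σ 10^(Lᵢ/10) = 10^(62.9/10) + 10^(85.5/10) + 10^(60.7/10) = 3.579e+08.
Combined level = 10 log₁₀(3.579e+08) = 85.5 dB.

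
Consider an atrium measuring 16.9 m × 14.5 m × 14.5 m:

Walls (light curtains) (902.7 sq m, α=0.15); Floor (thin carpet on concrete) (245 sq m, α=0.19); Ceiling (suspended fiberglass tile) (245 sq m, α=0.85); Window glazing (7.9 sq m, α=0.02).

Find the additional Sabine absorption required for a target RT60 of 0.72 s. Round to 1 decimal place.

Summing Sᵢαᵢ: 135.405 + 46.550 + 208.250 + 0.158 → A₁ = 390.363 sabins.
For T = 0.72 s, need A₂ = 0.161·V/T = 0.161·3553.225/0.72 = 794.541 sabins.
Shortfall: 794.541 − 390.363 = 404.2 sabins.

404.2 sabins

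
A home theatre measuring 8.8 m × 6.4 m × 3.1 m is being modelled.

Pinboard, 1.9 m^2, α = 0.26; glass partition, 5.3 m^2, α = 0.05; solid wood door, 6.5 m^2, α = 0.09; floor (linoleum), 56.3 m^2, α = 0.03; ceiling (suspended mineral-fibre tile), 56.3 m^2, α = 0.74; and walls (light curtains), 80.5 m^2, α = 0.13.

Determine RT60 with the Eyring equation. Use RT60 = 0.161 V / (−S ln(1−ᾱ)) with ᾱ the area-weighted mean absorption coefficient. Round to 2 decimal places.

Total surface area S = 1.9 + 5.3 + 6.5 + 56.3 + 56.3 + 80.5 = 206.8 m^2.
Absorption A = 1.9·0.26 + 5.3·0.05 + 6.5·0.09 + 56.3·0.03 + 56.3·0.74 + 80.5·0.13 = 55.160 sabins.
Mean coefficient ᾱ = A/S = 0.2667.
Eyring denominator: −S ln(1−ᾱ) = 64.149.
V = 8.8 × 6.4 × 3.1 = 174.592 m³.
T = 0.161·V/[−S·ln(1−ᾱ)] = 0.161·174.592/64.149 = 0.44 s.

0.44 sec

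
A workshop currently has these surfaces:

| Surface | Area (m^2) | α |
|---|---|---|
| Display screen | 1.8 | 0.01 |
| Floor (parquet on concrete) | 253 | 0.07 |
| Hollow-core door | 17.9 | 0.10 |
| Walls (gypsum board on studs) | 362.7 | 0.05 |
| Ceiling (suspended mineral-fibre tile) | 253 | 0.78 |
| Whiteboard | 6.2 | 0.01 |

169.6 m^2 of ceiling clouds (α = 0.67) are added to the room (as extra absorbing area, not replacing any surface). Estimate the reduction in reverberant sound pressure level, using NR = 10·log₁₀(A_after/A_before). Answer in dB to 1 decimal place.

1.7 dB

Equivalent absorption area: A_before = 1.8×0.01 + 253×0.07 + 17.9×0.10 + 362.7×0.05 + 253×0.78 + 6.2×0.01 = 235.055 m^2.
Added absorption = 169.6 × 0.67 = 113.632 sabins.
A_after = 235.055 + 113.632 = 348.687 sabins.
Reduction = 10 log₁₀(A_after/A_before) = 10 log₁₀(1.4834) = 1.7 dB.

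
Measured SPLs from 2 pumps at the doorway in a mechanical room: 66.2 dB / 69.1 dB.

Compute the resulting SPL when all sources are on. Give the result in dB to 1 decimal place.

Sum in the linear (power) domain: Σ 10^(Lᵢ/10) = 10^(66.2/10) + 10^(69.1/10) = 1.23e+07.
Combined level = 10 log₁₀(1.23e+07) = 70.9 dB.

70.9 dB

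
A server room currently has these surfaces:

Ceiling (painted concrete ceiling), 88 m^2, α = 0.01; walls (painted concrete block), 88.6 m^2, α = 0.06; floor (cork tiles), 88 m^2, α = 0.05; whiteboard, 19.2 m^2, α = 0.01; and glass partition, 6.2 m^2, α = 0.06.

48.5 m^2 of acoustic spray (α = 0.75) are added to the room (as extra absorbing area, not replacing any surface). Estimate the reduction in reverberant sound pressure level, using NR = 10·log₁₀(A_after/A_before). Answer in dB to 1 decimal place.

Total absorption A_before = 88*0.01 + 88.6*0.06 + 88*0.05 + 19.2*0.01 + 6.2*0.06
  = 0.880 + 5.316 + 4.400 + 0.192 + 0.372 = 11.160 m^2 sabins.
Treatment contributes 48.5·0.75 = 36.375 sabins.
New total A_after = 47.535 sabins.
Reduction = 10 log₁₀(A_after/A_before) = 10 log₁₀(4.2594) = 6.3 dB.

6.3 dB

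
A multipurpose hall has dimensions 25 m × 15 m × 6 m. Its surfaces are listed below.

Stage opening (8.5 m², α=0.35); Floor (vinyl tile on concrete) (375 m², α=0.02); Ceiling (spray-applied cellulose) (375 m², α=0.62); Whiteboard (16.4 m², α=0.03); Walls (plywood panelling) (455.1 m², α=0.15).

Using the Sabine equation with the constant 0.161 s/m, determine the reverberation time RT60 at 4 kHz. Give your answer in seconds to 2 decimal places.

Summing Sᵢαᵢ: 2.975 + 7.500 + 232.500 + 0.492 + 68.265 → A = 311.732 sabins.
Room volume: 2250 m³.
RT60 = 0.161 · V / A = 0.161 × 2250 / 311.732 = 1.16 s.

1.16 seconds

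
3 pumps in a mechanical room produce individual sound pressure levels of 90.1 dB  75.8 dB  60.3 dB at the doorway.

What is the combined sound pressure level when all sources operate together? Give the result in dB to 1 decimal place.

90.3 dB

Σ 10^(Lᵢ/10) = 1.062e+09.
Combined level = 10 log₁₀(1.062e+09) = 90.3 dB.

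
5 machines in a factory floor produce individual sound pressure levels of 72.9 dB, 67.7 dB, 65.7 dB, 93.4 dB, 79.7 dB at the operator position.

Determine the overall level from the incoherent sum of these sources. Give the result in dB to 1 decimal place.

Converting to relative power and adding: 10^(72.9/10) + 10^(67.7/10) + 10^(65.7/10) + 10^(93.4/10) + 10^(79.7/10) = 2.31e+09.
L_total = 10·log₁₀(2.31e+09) = 93.6 dB.

93.6 dB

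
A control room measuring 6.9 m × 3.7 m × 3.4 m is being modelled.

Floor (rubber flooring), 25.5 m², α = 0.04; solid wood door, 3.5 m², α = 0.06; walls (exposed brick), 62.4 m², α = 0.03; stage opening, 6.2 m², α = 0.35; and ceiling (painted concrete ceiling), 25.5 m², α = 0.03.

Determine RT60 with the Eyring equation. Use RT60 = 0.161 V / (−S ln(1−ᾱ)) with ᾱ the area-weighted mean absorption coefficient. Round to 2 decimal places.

S = Σ Sᵢ = 123.1 m².
Σ(Sᵢαᵢ) = 25.5·0.04 + 3.5·0.06 + 62.4·0.03 + 6.2·0.35 + 25.5·0.03 = 6.037.
ᾱ = 6.037 / 123.1 = 0.0490.
−S·ln(1−ᾱ) = −123.1 × ln(1 − 0.0490) = 6.185.
V = 6.9 × 3.7 × 3.4 = 86.802 m³.
RT60 = 0.161 × 86.802 / 6.185 = 2.26 s.

2.26 seconds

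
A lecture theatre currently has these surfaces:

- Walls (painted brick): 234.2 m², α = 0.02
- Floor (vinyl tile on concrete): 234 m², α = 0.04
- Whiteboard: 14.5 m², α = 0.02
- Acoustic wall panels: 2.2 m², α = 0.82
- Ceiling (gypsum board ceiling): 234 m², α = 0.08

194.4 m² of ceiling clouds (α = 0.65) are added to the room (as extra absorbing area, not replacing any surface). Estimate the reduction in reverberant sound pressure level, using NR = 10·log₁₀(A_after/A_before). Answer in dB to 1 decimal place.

Total absorption A_before = 234.2·0.02 + 234·0.04 + 14.5·0.02 + 2.2·0.82 + 234·0.08
  = 4.684 + 9.360 + 0.290 + 1.804 + 18.720 = 34.858 m² sabins.
Added absorption = 194.4 × 0.65 = 126.360 sabins.
A_after = 34.858 + 126.360 = 161.218 sabins.
NR = 10·log₁₀(161.218/34.858) = 6.7 dB.

6.7 dB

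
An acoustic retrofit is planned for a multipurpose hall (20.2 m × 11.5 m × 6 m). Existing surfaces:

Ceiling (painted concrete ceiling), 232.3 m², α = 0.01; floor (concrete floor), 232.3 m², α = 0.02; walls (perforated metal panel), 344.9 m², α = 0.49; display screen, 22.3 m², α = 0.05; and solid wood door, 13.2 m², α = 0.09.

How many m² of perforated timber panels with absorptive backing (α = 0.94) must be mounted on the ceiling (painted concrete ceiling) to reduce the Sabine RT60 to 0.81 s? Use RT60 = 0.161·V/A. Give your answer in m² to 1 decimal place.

106.2

A₁ = Σ Sᵢαᵢ = 232.3×0.01 + 232.3×0.02 + 344.9×0.49 + 22.3×0.05 + 13.2×0.09 = 178.273 sabins.
V = 1393.8 m³. Target absorption A₂ = 0.161 × 1393.8 / 0.81 = 277.039 sabins.
ΔA needed = 277.039 − 178.273 = 98.766 sabins.
Each m² of panel replacing the ceiling (painted concrete ceiling) adds (0.94 − 0.01) = 0.93 sabins.
Area = ΔA/Δα = 98.766/0.93 = 106.2 m².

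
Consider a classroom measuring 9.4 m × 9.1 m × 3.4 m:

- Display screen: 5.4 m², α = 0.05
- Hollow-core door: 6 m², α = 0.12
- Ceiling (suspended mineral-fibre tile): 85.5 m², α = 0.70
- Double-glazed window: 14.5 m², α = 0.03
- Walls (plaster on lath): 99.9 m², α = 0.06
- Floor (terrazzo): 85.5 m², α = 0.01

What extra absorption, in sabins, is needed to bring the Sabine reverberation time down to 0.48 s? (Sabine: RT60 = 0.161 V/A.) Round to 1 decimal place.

Equivalent absorption area: A₁ = 5.4·0.05 + 6·0.12 + 85.5·0.70 + 14.5·0.03 + 99.9·0.06 + 85.5·0.01 = 68.124 m².
Target A₂ = 0.161·290.836/0.48 = 97.551 sabins (V = 290.836 m³).
Shortfall: 97.551 − 68.124 = 29.4 sabins.

29.4 sabins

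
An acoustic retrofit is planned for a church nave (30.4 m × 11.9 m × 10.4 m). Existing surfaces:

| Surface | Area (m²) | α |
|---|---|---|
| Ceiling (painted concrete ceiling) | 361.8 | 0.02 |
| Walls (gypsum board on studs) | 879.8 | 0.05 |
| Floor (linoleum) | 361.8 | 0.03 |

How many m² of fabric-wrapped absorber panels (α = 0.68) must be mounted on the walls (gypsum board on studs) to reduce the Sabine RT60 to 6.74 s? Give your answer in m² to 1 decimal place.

44.1

Equivalent absorption area: A₁ = 361.8·0.02 + 879.8·0.05 + 361.8·0.03 = 62.080 m².
Required A₂ = 0.161·3762.304/6.74 = 89.871 sabins.
ΔA needed = 89.871 − 62.080 = 27.791 sabins.
Each m² of panel replacing the walls (gypsum board on studs) adds (0.68 − 0.05) = 0.63 sabins.
Area = ΔA/Δα = 27.791/0.63 = 44.1 m².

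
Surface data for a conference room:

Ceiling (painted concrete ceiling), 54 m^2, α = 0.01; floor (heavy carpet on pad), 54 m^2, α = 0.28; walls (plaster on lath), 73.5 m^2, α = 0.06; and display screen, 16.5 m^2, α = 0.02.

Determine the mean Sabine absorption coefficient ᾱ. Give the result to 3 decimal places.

S = Σ Sᵢ = 54 + 54 + 73.5 + 16.5 = 198.0 m^2.
Σ(Sᵢαᵢ) = 54·0.01 + 54·0.28 + 73.5·0.06 + 16.5·0.02 = 20.400.
ᾱ = 20.400 / 198.0 = 0.103.

0.103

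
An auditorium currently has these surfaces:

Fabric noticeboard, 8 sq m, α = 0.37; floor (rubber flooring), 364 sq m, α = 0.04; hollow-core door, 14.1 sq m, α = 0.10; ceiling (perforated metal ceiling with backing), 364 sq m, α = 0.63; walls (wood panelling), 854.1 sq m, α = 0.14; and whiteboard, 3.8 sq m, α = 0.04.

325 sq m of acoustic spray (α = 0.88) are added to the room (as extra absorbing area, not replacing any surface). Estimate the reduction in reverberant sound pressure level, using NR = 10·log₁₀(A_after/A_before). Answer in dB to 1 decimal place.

Summing Sᵢαᵢ: 2.960 + 14.560 + 1.410 + 229.320 + 119.574 + 0.152 → A_before = 367.976 sabins.
Added absorption = 325 × 0.88 = 286.000 sabins.
A_after = 367.976 + 286.000 = 653.976 sabins.
Reduction = 10 log₁₀(A_after/A_before) = 10 log₁₀(1.7772) = 2.5 dB.

2.5 dB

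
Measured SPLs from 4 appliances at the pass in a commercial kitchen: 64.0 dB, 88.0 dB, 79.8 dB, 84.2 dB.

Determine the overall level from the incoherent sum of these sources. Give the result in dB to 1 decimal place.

Σ 10^(Lᵢ/10) = 9.92e+08.
Back to dB: 10·log₁₀ Σ = 90.0 dB.

90.0 dB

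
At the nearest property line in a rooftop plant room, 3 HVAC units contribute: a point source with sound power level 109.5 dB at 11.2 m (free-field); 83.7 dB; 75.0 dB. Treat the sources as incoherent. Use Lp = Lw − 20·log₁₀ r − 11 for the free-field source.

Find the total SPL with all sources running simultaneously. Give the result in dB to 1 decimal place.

Source at 11.2 m: Lp = 109.5 − 20·log₁₀(11.2) − 11 = 77.5 dB.
Sum in the linear (power) domain: Σ 10^(Lᵢ/10) = 10^(77.5/10) + 10^(83.7/10) + 10^(75.0/10) = 3.223e+08.
Combined level = 10 log₁₀(3.223e+08) = 85.1 dB.

85.1 dB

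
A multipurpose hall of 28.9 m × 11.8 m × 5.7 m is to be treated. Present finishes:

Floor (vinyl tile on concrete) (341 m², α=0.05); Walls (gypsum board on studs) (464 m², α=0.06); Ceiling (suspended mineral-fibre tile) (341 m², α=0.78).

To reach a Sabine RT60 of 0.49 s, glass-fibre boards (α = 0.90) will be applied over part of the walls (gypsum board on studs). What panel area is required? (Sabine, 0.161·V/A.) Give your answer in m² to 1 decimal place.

Summing Sᵢαᵢ: 17.050 + 27.840 + 265.980 → A₁ = 310.870 sabins.
Required A₂ = 0.161·1943.814/0.49 = 638.682 sabins.
Absorption to add: 638.682 − 310.870 = 327.812 sabins.
Each m² of panel replacing the walls (gypsum board on studs) adds (0.90 − 0.06) = 0.84 sabins.
Area = ΔA/Δα = 327.812/0.84 = 390.3 m².

390.3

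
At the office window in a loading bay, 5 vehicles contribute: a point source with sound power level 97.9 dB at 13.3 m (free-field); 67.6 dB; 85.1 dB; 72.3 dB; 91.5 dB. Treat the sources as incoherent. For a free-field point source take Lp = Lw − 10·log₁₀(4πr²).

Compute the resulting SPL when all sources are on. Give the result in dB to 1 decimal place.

92.5 dB

Source at 13.3 m: Lp = 97.9 − 10·log₁₀(4π·13.3²) = 97.9 − 10·log₁₀(2222.865) = 64.4 dB.
Σ 10^(Lᵢ/10) = 1.762e+09.
L_total = 10·log₁₀(1.762e+09) = 92.5 dB.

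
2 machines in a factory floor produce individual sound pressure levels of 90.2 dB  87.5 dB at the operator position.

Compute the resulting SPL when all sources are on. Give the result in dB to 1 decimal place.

Converting to relative power and adding: 10^(90.2/10) + 10^(87.5/10) = 1.609e+09.
L_total = 10·log₁₀(1.609e+09) = 92.1 dB.

92.1 dB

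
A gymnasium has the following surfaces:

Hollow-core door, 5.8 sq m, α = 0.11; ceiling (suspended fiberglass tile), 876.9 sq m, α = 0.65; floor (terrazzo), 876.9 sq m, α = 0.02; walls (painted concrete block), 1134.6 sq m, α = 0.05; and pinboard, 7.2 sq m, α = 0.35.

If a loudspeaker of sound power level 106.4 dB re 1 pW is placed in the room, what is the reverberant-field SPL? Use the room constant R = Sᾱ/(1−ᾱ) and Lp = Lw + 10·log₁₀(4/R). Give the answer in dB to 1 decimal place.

83.2 dB

Σ(Sᵢαᵢ) = 5.8·0.11 + 876.9·0.65 + 876.9·0.02 + 1134.6·0.05 + 7.2·0.35 = 647.411; total area S = 2901.4 sq m.
ᾱ = 0.2231, so room constant R = A/(1−ᾱ) = 833.326 sq m.
Lp = Lw + 10 log₁₀(4/R) = 106.4 -23.19 = 83.2 dB.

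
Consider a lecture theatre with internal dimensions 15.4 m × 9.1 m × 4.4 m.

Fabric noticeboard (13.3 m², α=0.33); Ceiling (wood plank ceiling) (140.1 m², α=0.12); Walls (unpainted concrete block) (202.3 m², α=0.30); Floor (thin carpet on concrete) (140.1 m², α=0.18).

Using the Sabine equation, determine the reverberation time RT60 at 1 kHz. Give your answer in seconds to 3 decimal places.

Total absorption A = 13.3*0.33 + 140.1*0.12 + 202.3*0.30 + 140.1*0.18
  = 4.389 + 16.812 + 60.690 + 25.218 = 107.109 m² sabins.
Volume V = 15.4 × 9.1 × 4.4 = 616.616 m³.
RT60 = 0.161 · V / A = 0.161 × 616.616 / 107.109 = 0.927 s.

0.927 s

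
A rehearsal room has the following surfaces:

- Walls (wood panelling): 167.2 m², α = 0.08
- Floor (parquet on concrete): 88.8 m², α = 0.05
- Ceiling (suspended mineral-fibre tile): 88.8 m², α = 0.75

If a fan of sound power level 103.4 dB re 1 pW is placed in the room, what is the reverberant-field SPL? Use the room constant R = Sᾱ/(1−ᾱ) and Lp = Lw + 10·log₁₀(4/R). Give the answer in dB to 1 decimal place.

Σ(Sᵢαᵢ) = 167.2×0.08 + 88.8×0.05 + 88.8×0.75 = 84.416; total area S = 344.8 m².
ᾱ = 84.416/344.8 = 0.2448; R = Sᾱ/(1−ᾱ) = 84.416/(1−0.2448) = 111.780 m².
Lp = 103.4 + 10·log₁₀(4/111.780) = 103.4 + (-14.46) = 88.9 dB.

88.9 dB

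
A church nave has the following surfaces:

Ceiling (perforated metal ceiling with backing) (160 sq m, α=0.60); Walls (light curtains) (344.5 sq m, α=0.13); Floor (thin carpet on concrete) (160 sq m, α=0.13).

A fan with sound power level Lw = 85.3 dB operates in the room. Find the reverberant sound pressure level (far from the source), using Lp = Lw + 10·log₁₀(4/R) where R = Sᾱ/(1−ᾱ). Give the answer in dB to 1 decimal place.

A = 161.585 sabins; S = 664.5 sq m.
ᾱ = 161.585/664.5 = 0.2432; R = Sᾱ/(1−ᾱ) = 161.585/(1−0.2432) = 213.511 sq m.
Lp = Lw + 10 log₁₀(4/R) = 85.3 -17.27 = 68.0 dB.

68.0 dB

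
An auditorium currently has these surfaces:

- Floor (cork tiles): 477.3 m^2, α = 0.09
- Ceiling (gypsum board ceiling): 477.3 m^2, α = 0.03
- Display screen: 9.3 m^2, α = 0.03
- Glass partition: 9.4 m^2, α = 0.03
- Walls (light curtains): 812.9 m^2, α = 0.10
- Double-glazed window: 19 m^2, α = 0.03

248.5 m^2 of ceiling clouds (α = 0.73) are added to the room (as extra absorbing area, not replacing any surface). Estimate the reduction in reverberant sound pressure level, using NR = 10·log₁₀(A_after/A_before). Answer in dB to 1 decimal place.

3.6 dB

Total absorption A_before = 477.3*0.09 + 477.3*0.03 + 9.3*0.03 + 9.4*0.03 + 812.9*0.10 + 19*0.03
  = 42.957 + 14.319 + 0.279 + 0.282 + 81.290 + 0.570 = 139.697 m^2 sabins.
Added absorption = 248.5 × 0.73 = 181.405 sabins.
New total A_after = 321.102 sabins.
Reduction = 10 log₁₀(A_after/A_before) = 10 log₁₀(2.2986) = 3.6 dB.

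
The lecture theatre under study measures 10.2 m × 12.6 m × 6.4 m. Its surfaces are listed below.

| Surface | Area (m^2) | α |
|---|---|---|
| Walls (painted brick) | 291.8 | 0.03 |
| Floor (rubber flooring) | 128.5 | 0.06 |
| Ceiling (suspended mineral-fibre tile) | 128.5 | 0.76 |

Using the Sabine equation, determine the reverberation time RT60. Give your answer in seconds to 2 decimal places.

Equivalent absorption area: A = 291.8·0.03 + 128.5·0.06 + 128.5·0.76 = 114.124 m^2.
Volume V = 10.2 × 12.6 × 6.4 = 822.528 m³.
T = 0.161 V/A = 0.161·822.528/114.124 = 1.16 s.

1.16 seconds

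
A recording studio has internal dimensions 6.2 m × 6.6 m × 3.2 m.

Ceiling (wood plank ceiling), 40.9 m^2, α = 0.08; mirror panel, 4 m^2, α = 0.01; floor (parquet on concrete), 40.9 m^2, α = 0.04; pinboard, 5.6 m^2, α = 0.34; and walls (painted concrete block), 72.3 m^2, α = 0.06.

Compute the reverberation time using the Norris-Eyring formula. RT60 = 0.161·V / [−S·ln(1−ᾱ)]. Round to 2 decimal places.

1.82 s

Total surface area S = 40.9 + 4 + 40.9 + 5.6 + 72.3 = 163.7 m^2.
Absorption A = 40.9·0.08 + 4·0.01 + 40.9·0.04 + 5.6·0.34 + 72.3·0.06 = 11.190 sabins.
ᾱ = 11.190 / 163.7 = 0.0684.
Eyring denominator: −S ln(1−ᾱ) = 11.598.
V = 6.2 × 6.6 × 3.2 = 130.944 m³.
T = 0.161·V/[−S·ln(1−ᾱ)] = 0.161·130.944/11.598 = 1.82 s.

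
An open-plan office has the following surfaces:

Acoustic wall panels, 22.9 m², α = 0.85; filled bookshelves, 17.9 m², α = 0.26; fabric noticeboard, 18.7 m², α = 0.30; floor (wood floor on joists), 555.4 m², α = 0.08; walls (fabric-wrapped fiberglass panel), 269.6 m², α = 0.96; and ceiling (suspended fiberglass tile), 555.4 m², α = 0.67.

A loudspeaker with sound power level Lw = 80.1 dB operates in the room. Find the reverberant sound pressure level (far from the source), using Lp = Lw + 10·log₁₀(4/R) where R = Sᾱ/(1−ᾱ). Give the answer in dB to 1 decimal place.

54.7 dB

Σ(Sᵢαᵢ) = 22.9·0.85 + 17.9·0.26 + 18.7·0.30 + 555.4·0.08 + 269.6·0.96 + 555.4·0.67 = 705.095; total area S = 1439.9 m².
ᾱ = 0.4897, so room constant R = A/(1−ᾱ) = 1381.726 m².
Lp = 80.1 + 10·log₁₀(4/1381.726) = 80.1 + (-25.38) = 54.7 dB.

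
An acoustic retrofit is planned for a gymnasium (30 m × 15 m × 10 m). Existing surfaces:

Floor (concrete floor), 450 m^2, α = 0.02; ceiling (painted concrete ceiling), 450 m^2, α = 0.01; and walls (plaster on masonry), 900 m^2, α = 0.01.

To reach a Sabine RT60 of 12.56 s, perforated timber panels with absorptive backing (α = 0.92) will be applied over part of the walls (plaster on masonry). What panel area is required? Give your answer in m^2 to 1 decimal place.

38.7

A₁ = Σ Sᵢαᵢ = 450·0.02 + 450·0.01 + 900·0.01 = 22.500 sabins.
Required A₂ = 0.161·4500/12.56 = 57.683 sabins.
Absorption to add: 57.683 − 22.500 = 35.183 sabins.
Each m^2 of panel replacing the walls (plaster on masonry) adds (0.92 − 0.01) = 0.91 sabins.
Area = ΔA/Δα = 35.183/0.91 = 38.7 m^2.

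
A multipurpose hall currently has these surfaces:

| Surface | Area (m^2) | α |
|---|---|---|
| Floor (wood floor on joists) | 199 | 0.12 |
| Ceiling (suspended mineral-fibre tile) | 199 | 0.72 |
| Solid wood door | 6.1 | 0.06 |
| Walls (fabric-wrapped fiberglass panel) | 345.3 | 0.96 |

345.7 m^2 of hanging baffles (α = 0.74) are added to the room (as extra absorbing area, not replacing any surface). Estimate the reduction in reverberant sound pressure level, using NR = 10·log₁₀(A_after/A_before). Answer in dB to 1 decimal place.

1.8 dB

A_before = Σ Sᵢαᵢ = 199×0.12 + 199×0.72 + 6.1×0.06 + 345.3×0.96 = 499.014 sabins.
Added absorption = 345.7 × 0.74 = 255.818 sabins.
New total A_after = 754.832 sabins.
Reduction = 10 log₁₀(A_after/A_before) = 10 log₁₀(1.5126) = 1.8 dB.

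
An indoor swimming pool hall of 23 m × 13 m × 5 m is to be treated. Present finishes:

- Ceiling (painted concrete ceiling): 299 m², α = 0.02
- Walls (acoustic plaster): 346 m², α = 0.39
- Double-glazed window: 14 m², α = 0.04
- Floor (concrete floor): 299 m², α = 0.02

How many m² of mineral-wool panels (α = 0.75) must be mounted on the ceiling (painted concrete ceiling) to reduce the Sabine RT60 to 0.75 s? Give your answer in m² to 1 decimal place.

Total absorption A₁ = 299·0.02 + 346·0.39 + 14·0.04 + 299·0.02
  = 5.980 + 134.940 + 0.560 + 5.980 = 147.460 m² sabins.
Required A₂ = 0.161·1495/0.75 = 320.927 sabins.
Absorption to add: 320.927 − 147.460 = 173.467 sabins.
Each m² of panel replacing the ceiling (painted concrete ceiling) adds (0.75 − 0.02) = 0.73 sabins.
Area = ΔA/Δα = 173.467/0.73 = 237.6 m².

237.6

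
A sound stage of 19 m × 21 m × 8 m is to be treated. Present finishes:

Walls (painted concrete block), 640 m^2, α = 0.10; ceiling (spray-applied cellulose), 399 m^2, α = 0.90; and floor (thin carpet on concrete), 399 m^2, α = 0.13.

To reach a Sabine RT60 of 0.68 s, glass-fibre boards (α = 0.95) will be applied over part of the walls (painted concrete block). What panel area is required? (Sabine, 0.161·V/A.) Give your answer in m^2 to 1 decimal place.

330.3

A₁ = Σ Sᵢαᵢ = 640·0.10 + 399·0.90 + 399·0.13 = 474.970 sabins.
Required A₂ = 0.161·3192/0.68 = 755.753 sabins.
Absorption to add: 755.753 − 474.970 = 280.783 sabins.
Net gain per m^2: Δα = 0.95 − 0.10 = 0.85.
Panel area = 280.783 / 0.85 = 330.3 m^2.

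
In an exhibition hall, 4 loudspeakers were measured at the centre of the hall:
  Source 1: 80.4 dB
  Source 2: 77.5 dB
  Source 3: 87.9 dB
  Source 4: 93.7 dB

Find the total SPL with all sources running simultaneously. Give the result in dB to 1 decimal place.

Converting to relative power and adding: 10^(80.4/10) + 10^(77.5/10) + 10^(87.9/10) + 10^(93.7/10) = 3.127e+09.
Back to dB: 10·log₁₀ Σ = 95.0 dB.

95.0 dB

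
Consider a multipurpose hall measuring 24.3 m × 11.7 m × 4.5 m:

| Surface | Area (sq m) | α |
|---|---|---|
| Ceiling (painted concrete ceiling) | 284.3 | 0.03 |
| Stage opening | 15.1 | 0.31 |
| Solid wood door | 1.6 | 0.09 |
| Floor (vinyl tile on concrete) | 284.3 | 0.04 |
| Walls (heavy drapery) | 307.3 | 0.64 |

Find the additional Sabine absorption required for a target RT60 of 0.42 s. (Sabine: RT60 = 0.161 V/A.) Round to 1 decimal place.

A₁ = Σ Sᵢαᵢ = 284.3·0.03 + 15.1·0.31 + 1.6·0.09 + 284.3·0.04 + 307.3·0.64 = 221.398 sabins.
V = 1279.395 m³. Required absorption A₂ = 0.161 × 1279.395 / 0.42 = 490.435 sabins.
Shortfall: 490.435 − 221.398 = 269.0 sabins.

269.0 sabins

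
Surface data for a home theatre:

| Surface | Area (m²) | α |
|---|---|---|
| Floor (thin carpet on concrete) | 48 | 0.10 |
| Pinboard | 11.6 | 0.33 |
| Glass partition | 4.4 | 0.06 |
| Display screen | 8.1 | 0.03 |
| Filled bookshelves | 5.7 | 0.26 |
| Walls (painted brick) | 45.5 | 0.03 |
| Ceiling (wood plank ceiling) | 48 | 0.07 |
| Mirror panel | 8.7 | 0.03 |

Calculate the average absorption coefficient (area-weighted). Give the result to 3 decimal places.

0.087

Total surface area S = 180.0 m².
Weighted sum Σ Sα = 15.603.
ᾱ = 15.603 / 180.0 = 0.087.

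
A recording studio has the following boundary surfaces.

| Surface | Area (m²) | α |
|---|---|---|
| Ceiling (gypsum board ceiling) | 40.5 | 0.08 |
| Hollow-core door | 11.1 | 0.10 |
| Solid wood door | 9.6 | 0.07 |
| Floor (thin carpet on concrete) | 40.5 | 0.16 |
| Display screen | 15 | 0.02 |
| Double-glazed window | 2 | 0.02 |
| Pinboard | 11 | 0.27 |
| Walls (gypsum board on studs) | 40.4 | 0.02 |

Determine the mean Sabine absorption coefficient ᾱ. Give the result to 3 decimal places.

0.092

Total surface area S = 170.1 m².
Σ(Sᵢαᵢ) = 40.5·0.08 + 11.1·0.10 + 9.6·0.07 + 40.5·0.16 + 15·0.02 + 2·0.02 + 11·0.27 + 40.4·0.02 = 15.620.
ᾱ = A/S = 0.092.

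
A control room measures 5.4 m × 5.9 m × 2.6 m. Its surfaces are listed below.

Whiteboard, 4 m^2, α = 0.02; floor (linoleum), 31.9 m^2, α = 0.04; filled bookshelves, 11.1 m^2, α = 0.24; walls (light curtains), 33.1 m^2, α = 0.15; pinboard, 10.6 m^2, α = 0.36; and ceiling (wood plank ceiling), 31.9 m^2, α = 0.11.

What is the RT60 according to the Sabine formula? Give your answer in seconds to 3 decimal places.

A = Σ Sᵢαᵢ = 4·0.02 + 31.9·0.04 + 11.1·0.24 + 33.1·0.15 + 10.6·0.36 + 31.9·0.11 = 16.310 sabins.
V = 5.4·5.9·2.6 = 82.836 m³.
T = 0.161 V/A = 0.161·82.836/16.310 = 0.818 s.

0.818 seconds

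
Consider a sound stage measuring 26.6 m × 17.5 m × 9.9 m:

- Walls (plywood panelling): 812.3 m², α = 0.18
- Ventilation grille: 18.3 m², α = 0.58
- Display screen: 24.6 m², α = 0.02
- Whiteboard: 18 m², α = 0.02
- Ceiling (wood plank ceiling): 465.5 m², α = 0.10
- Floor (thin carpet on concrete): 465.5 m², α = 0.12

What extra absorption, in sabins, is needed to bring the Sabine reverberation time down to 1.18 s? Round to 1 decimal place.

Equivalent absorption area: A₁ = 812.3*0.18 + 18.3*0.58 + 24.6*0.02 + 18*0.02 + 465.5*0.10 + 465.5*0.12 = 260.090 m².
Target A₂ = 0.161·4608.45/1.18 = 628.780 sabins (V = 4608.45 m³).
ΔA = A₂ − A₁ = 628.780 − 260.090 = 368.7 sabins.

368.7 sabins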